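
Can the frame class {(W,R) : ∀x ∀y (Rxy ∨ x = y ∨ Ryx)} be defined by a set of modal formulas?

No

Modal frame validity is preserved under disjoint unions.
Take 2 disjoint single-world reflexive frames: each is trivially connected, but their disjoint union has 2 worlds with no edge between distinct components, so it is not connected.
Hence connectedness of R is not modally definable.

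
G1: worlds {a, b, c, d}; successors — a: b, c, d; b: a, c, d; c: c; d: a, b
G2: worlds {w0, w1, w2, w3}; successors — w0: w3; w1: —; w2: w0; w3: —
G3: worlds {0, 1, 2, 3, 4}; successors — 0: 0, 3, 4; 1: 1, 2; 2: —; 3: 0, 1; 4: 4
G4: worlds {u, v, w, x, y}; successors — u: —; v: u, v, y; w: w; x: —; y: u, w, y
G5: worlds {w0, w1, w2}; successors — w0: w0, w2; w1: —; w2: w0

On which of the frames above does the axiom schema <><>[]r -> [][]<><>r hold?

Frame correspondent (Sahlqvist): forall x forall y forall z ((x R^2 y & x R^2 z) -> exists w (yRw & z R^2 w)) — i.e. a generalized confluence (Geach) condition.
G1: fails — aR²d, aR²c but no w with dRw and cR²w.
G2: fails — w2R²w3, w2R²w3 but no w with w3Rw and w3R²w.
G3: fails — 0R²0, 0R²1 but no w with 0Rw and 1R²w.
G4: fails — vR²u, vR²u but no t with uRt and uR²t.
G5: ✓.
Valid on: G5.

G5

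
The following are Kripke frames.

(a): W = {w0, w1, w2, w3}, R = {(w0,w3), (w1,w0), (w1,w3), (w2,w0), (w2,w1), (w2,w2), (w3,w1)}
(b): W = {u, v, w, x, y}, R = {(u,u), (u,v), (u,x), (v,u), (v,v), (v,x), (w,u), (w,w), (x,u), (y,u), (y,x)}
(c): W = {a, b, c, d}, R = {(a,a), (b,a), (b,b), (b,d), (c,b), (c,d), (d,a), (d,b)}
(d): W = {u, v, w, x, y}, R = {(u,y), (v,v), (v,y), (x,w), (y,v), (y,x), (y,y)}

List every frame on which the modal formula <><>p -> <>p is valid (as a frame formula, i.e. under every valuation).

none

Frame correspondent (Sahlqvist): forall x forall y (x R^2 y -> exists w (y = w & xRw)) — i.e. a generalized confluence (Geach) condition.
(a): fails — w0R²w1 but no w with w1=w and w0Rw.
(b): fails — wR²v but no t with v=t and wRt.
(c): fails — cR²a but no w with a=w and cRw.
(d): fails — uR²v but no t with v=t and uRt.
Valid on no frame.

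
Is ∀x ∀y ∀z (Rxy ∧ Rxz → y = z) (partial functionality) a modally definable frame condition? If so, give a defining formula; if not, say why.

Yes: it is partial functionality, defined by the CD schema ◇q → □q.
Suppose ◇q→□q is valid. Take Rxy, Rxz and set V(q)={y}. Then ◇q at x, so □q at x, so q at z, i.e. z=y.

Yes — defined by ◇q → □q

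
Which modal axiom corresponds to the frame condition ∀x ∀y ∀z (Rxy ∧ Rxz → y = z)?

◇q → □q

The condition is partial functionality. The CD schema ◇q → □q defines it.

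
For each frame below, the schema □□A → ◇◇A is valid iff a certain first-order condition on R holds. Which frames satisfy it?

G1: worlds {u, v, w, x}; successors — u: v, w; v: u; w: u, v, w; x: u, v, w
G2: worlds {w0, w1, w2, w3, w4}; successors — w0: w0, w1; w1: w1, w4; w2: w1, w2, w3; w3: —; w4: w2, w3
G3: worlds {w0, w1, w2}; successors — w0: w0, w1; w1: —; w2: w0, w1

The schema corresponds to a generalized confluence (Geach) condition: ∀x ∃w (xR²w ∧ xR²w).
G1: satisfies the condition.
G2: fails — at w3 but no w with w3R²w and w3R²w.
G3: fails — at w1 but no w with w1R²w and w1R²w.
Valid on: G1.

G1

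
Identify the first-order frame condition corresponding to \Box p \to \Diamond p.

seriality

Suppose □p→◇p is valid. At any x set V(p)=W. Then □p at x, so ◇p at x, so x has a successor.
Conversely, any frame satisfying \forall x \exists y Rxy validates the schema.
Frame condition: \forall x \exists y Rxy.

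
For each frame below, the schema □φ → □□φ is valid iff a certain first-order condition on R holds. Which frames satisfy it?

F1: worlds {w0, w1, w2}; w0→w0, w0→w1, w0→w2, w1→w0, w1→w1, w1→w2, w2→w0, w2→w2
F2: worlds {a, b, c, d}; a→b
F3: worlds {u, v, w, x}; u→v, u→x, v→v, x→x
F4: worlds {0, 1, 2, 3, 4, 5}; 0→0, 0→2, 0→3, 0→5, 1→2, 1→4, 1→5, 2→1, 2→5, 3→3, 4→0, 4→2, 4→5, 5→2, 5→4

This is the axiom for transitivity; its first-order frame correspondent is ∀x ∀y ∀z (Rxy ∧ Ryz → Rxz).
F1: fails — Rw2w0 and Rw0w1 but not Rw2w1.
F2: holds.
F3: holds.
F4: fails — R02 and R21 but not R01.
Valid on: F2, F3.

F2, F3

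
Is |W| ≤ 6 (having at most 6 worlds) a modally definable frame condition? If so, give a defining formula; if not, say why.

Modal frame validity is preserved under disjoint unions.
Any modal formula valid on each of 7 disjoint one-world frames is valid on their disjoint union (validity is preserved under disjoint unions). Each one-world frame has |W|=1≤6, but the union has |W|=7.
Hence having at most 6 worlds is not modally definable.

Not modally definable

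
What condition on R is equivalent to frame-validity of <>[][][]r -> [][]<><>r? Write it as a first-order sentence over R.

This is a Sahlqvist (Geach-type) schema ◇^1□^3r → □^2◇^2r.
First-order correspondent: forall x forall y forall z ((xRy & x R^2 z) -> exists w (y R^3 w & z R^2 w)).

forall x forall y forall z ((xRy & x R^2 z) -> exists w (y R^3 w & z R^2 w))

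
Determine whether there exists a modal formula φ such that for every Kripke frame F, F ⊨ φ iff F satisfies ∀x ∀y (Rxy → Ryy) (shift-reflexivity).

This is a Sahlqvist condition; the T□ axiom □(□q → q) defines it.
Suppose □(□q→q) is valid. Take Rxy and set V(q)={w : Ryw}. Then at y, □q holds; since □(□q→q) at x, □q→q at y, so q at y, i.e. Ryy.

Yes — defined by □(□q → q)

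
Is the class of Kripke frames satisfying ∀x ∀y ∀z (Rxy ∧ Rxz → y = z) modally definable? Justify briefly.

Yes — defined by ◇q → □q

Yes: it is partial functionality, defined by the CD schema ◇q → □q.
Suppose ◇q→□q is valid. Take Rxy, Rxz and set V(q)={y}. Then ◇q at x, so □q at x, so q at z, i.e. z=y.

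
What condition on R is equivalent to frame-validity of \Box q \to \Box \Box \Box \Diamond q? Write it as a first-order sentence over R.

\forall x \forall z (x R^3 z \to \exists w (xRw \wedge zRw))

This is a Sahlqvist (Geach-type) schema ◇^0□^1q → □^3◇^1q.
Minimal-valuation argument: fix x; take any y with xR^0y and any z with xR^3z. Set V(q) to the set of worlds R-reachable from y in exactly 1 step. Then □^1q holds at y, so the antecedent holds at x; validity forces ◇^1q at z, giving a w with zR^1w and yR^1w.
First-order correspondent: \forall x \forall z (x R^3 z \to \exists w (xRw \wedge zRw)).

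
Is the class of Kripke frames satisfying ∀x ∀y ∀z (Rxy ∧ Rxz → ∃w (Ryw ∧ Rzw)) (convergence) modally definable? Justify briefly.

Yes, by ◇□r → □◇r

Yes: it is convergence, defined by the .2 schema ◇□r → □◇r.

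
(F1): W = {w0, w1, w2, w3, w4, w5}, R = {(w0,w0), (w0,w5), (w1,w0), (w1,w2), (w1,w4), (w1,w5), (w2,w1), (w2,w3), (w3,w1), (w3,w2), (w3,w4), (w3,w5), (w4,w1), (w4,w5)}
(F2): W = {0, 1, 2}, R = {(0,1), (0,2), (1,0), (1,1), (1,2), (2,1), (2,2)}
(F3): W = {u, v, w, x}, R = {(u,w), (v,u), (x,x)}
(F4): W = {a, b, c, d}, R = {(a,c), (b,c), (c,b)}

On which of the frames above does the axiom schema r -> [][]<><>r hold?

(F2)

This is the axiom for a generalized confluence (Geach) condition; its first-order frame correspondent is forall x forall z (x R^2 z -> exists w (x = w & z R^2 w)).
(F1): fails — w0R²w5 but no w with w0=w and w5R²w.
(F2): satisfies the condition.
(F3): fails — vR²w but no t with v=t and wR²t.
(F4): fails — aR²b but no w with a=w and bR²w.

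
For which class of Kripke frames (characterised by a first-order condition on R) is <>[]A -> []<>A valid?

Suppose ◇□A→□◇A is valid. Take Rxy, Rxz and set V(A)={w : Ryw}. Then □A at y so ◇□A at x, so □◇A at x, so ◇A at z, giving w with Rzw and Ryw.

convergence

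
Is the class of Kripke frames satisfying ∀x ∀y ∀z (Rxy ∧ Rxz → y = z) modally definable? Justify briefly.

Yes, by ◇r → □r

The condition is partial functionality. A defining modal formula is ◇r → □r.
Suppose ◇r→□r is valid. Take Rxy, Rxz and set V(r)={y}. Then ◇r at x, so □r at x, so r at z, i.e. z=y.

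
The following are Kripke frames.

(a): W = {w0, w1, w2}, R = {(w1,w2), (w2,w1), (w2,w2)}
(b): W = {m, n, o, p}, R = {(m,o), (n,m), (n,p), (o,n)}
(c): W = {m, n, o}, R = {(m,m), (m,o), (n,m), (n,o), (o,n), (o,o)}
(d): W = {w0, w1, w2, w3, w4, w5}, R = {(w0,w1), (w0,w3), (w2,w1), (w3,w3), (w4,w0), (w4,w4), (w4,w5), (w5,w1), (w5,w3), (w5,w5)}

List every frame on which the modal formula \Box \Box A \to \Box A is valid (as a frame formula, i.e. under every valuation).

(a), (c)

The schema corresponds to density: \forall x \forall y (Rxy \to \exists z (Rxz \wedge Rzy)).
(a): holds.
(b): fails — Ron but no z with Roz and Rzn.
(c): holds.
(d): fails — Rw0w1 but no z with Rw0z and Rzw1.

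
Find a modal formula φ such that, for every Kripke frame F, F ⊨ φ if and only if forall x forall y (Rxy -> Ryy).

This is shift-reflexivity; the standard corresponding axiom is T□: □(□ψ → ψ).
Suppose □(□ψ→ψ) is valid. Take Rxy and set V(ψ)={w : Ryw}. Then at y, □ψ holds; since □(□ψ→ψ) at x, □ψ→ψ at y, so ψ at y, i.e. Ryy.

□(□ψ → ψ)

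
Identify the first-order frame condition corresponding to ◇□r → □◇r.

This schema is the .2 axiom.
Its frame correspondent is convergence — ∀x ∀y ∀z (Rxy ∧ Rxz → ∃w (Ryw ∧ Rzw)).

convergence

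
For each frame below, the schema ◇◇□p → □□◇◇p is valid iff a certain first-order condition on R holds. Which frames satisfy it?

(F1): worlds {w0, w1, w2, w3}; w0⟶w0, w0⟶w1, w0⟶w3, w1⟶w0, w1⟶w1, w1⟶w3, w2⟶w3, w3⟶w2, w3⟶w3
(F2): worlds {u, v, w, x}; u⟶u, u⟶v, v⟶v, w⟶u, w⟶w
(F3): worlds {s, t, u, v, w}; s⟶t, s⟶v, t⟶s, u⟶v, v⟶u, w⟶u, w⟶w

(F1)

This is the axiom for a generalized confluence (Geach) condition; its first-order frame correspondent is ∀x ∀y ∀z ((xR²y ∧ xR²z) → ∃w (yRw ∧ zR²w)).
(F1): satisfies the condition.
(F2): fails — wR²w, wR²v but no t with wRt and vR²t.
(F3): fails — sR²s, sR²s but no w* with sRw* and sR²w*.
Valid on: (F1).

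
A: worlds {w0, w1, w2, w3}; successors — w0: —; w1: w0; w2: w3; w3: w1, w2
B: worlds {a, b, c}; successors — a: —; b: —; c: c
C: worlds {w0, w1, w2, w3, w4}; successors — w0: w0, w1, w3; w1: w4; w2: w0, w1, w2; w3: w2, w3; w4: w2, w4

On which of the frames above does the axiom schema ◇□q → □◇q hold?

This is the axiom for convergence; its first-order frame correspondent is ∀x ∀y ∀z (Rxy ∧ Rxz → ∃w (Ryw ∧ Rzw)).
A: fails — Rw1w0 and Rw1w0 but w0 and w0 have no common successor.
B: satisfies the condition.
C: fails — Rw0w1 and Rw0w0 but w1 and w0 have no common successor.

B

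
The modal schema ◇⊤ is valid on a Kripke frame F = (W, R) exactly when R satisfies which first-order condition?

Seriality

This schema is equivalent to the D axiom □p → ◇p.
Its frame correspondent is seriality — ∀x ∃y Rxy.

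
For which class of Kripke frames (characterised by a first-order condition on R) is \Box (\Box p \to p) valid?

shift-reflexivity: \forall x \forall y (Rxy \to Ryy)

Suppose □(□p→p) is valid. Take Rxy and set V(p)={w : Ryw}. Then at y, □p holds; since □(□p→p) at x, □p→p at y, so p at y, i.e. Ryy.
Conversely, on a frame with shift-reflexivity the schema holds at every world under every valuation.
So the correspondent is shift-reflexivity.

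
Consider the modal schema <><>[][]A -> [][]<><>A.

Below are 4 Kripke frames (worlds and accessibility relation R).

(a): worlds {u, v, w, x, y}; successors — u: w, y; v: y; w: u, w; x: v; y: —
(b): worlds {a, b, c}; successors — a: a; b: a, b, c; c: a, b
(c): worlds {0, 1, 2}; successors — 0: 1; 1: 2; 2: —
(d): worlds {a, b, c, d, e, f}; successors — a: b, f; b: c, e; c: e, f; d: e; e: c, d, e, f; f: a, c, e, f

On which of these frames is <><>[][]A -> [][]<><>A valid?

(b), (d)

This is the axiom for a generalized confluence (Geach) condition; its first-order frame correspondent is forall x forall y forall z ((x R^2 y & x R^2 z) -> exists w (y R^2 w & z R^2 w)).
(a): fails — wR²u, wR²y but no t with uR²t and yR²t.
(b): satisfies the condition.
(c): fails — 0R²2, 0R²2 but no w with 2R²w and 2R²w.
(d): satisfies the condition.
Valid on: (b), (d).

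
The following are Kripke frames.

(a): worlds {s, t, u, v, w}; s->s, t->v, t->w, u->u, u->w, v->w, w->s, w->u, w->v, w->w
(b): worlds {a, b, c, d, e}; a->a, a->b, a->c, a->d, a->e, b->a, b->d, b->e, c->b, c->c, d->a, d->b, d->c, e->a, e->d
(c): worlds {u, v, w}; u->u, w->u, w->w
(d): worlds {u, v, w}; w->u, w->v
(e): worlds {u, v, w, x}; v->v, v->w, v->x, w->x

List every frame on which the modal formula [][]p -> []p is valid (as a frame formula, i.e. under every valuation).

(a), (b), (c)

The schema corresponds to density: forall x forall y (Rxy -> exists z (Rxz & Rzy)).
(a): condition met.
(b): condition met.
(c): condition met.
(d): fails — Rwu but no z with Rwz and Rzu.
(e): fails — Rwx but no z with Rwz and Rzx.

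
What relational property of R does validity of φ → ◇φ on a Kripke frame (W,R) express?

This is a form of the T axiom.
It corresponds to reflexivity: ∀x Rxx.

reflexivity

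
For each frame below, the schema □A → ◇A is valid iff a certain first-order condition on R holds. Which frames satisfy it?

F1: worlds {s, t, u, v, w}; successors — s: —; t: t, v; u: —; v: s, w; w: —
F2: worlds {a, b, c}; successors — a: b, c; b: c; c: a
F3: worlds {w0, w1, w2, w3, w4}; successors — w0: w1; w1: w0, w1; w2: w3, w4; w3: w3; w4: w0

The schema corresponds to seriality: ∀x ∃y Rxy.
F1: fails — world s has no successor.
F2: satisfies the condition.
F3: satisfies the condition.
Valid on: F2, F3.

F2, F3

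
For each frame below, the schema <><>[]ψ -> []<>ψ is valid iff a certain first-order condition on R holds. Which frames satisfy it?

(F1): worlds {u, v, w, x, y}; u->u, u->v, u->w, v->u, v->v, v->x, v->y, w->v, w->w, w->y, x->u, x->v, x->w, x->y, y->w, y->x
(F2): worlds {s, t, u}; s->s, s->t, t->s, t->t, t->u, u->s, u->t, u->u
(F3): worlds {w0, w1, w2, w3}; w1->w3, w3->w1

This is the axiom for a generalized confluence (Geach) condition; its first-order frame correspondent is forall x forall y forall z ((x R^2 y & xRz) -> exists w (yRw & zRw)).
(F1): ✓.
(F2): ✓.
(F3): fails — w1R²w1, w1Rw3 but no w with w1Rw and w3Rw.

(F1), (F2)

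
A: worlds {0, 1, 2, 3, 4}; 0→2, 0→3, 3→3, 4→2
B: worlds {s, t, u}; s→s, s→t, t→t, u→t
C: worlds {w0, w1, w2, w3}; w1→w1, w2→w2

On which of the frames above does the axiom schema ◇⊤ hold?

The schema corresponds to seriality: ∀x ∃y Rxy.
A: fails — world 1 has no successor.
B: condition met.
C: fails — world w0 has no successor.
Valid on: B.

B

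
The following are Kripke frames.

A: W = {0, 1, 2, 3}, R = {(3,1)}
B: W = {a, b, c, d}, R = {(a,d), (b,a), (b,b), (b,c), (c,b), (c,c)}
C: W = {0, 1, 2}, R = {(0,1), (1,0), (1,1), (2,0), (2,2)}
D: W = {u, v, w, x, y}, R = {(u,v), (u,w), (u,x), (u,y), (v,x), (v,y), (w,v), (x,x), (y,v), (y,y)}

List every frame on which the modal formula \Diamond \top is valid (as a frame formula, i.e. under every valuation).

C, D

Frame correspondent (Sahlqvist): \forall x \exists y Rxy — i.e. seriality.
A: fails — world 0 has no successor.
B: fails — world d has no successor.
C: holds.
D: holds.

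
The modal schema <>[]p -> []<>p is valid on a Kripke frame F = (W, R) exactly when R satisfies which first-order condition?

Convergence

Suppose ◇□p→□◇p is valid. Take Rxy, Rxz and set V(p)={w : Ryw}. Then □p at y so ◇□p at x, so □◇p at x, so ◇p at z, giving w with Rzw and Ryw.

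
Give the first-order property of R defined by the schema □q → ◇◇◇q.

This is a Sahlqvist (Geach-type) schema ◇^0□^1q → □^0◇^3q.
First-order correspondent: ∀x ∃w (xRw ∧ xR³w).

∀x ∃w (xRw ∧ xR³w)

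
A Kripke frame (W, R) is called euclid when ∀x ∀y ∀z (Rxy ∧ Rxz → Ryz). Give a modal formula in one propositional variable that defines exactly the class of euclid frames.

◇ψ → □◇ψ

The condition is the Euclidean property. The 5 schema ◇ψ → □◇ψ defines it.
Suppose ◇ψ→□◇ψ is valid. Take Rxy, Rxz and set V(ψ)={y}. Then ◇ψ at x, so □◇ψ at x, so ◇ψ at z, so some w with Rzw has ψ; w=y, i.e. Rzy. By symmetry of the argument, Ryz.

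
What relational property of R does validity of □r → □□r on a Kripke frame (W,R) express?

transitivity

Suppose □r→□□r is valid. Take Rxy, Ryz and set V(r)={w : Rxw}. Then □r at x, so □□r at x, so □r at y, so r at z, i.e. Rxz.
The converse is a direct semantic check.
So the correspondent is transitivity.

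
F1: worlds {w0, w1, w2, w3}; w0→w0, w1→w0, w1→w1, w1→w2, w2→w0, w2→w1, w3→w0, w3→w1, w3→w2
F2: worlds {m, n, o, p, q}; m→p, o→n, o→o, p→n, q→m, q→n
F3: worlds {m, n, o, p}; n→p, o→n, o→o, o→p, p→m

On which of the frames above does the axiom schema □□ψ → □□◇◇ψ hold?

Frame correspondent (Sahlqvist): ∀x ∀z (xR²z → ∃w (xR²w ∧ zR²w)) — i.e. a generalized confluence (Geach) condition.
F1: satisfies the condition.
F2: fails — mR²n but no w with mR²w and nR²w.
F3: fails — nR²m but no w with nR²w and mR²w.

F1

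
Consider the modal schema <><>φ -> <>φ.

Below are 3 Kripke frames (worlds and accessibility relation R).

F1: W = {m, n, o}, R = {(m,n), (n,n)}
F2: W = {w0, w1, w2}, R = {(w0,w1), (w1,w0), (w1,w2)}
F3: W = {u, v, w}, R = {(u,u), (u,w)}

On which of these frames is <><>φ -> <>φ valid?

F1, F3

The schema corresponds to transitivity: forall x forall y forall z (Rxy & Ryz -> Rxz).
F1: holds.
F2: fails — Rw0w1 and Rw1w2 but not Rw0w2.
F3: holds.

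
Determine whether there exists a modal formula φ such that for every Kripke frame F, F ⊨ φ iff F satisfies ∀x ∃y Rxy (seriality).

This is a Sahlqvist condition; the D axiom □r → ◇r defines it.

Yes — defined by □r → ◇r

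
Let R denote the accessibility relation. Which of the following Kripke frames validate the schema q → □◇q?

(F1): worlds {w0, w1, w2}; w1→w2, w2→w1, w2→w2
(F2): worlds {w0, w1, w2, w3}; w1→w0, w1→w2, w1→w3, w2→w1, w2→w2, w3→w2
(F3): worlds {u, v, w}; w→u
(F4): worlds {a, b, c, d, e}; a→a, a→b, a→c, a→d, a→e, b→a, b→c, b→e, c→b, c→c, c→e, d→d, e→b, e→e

(F1)

The schema corresponds to symmetry: ∀x ∀y (Rxy → Ryx).
(F1): condition met.
(F2): fails — Rw1w0 but not Rw0w1.
(F3): fails — Rwu but not Ruw.
(F4): fails — Rae but not Rea.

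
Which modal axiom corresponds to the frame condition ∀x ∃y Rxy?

A defining formula is □p → ◇p (the D axiom).
Suppose □p→◇p is valid. At any x set V(p)=W. Then □p at x, so ◇p at x, so x has a successor.

□p → ◇p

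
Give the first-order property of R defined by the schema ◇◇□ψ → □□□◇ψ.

This is a Sahlqvist (Geach-type) schema ◇^2□^1ψ → □^3◇^1ψ.
Minimal-valuation argument: fix x; take any y with xR^2y and any z with xR^3z. Set V(ψ) to the set of worlds R-reachable from y in exactly 1 step. Then □^1ψ holds at y, so the antecedent holds at x; validity forces ◇^1ψ at z, giving a w with zR^1w and yR^1w.
First-order correspondent: ∀x ∀y ∀z ((xR²y ∧ xR³z) → ∃w (yRw ∧ zRw)).

∀x ∀y ∀z ((xR²y ∧ xR³z) → ∃w (yRw ∧ zRw))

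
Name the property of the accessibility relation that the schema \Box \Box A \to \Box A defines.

This schema is the C4 axiom.
It corresponds to density: \forall x \forall y (Rxy \to \exists z (Rxz \wedge Rzy)).

density: \forall x \forall y (Rxy \to \exists z (Rxz \wedge Rzy))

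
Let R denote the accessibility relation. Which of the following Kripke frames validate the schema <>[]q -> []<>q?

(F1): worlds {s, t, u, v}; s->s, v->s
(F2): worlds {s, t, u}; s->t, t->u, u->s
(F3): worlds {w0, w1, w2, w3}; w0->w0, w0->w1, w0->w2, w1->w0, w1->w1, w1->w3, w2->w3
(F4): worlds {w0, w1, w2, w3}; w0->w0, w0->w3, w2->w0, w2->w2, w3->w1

Frame correspondent (Sahlqvist): forall x forall y forall z (Rxy & Rxz -> exists w (Ryw & Rzw)) — i.e. convergence.
(F1): ✓.
(F2): ✓.
(F3): fails — Rw0w0 and Rw0w2 but w0 and w2 have no common successor.
(F4): fails — Rw0w0 and Rw0w3 but w0 and w3 have no common successor.

(F1), (F2)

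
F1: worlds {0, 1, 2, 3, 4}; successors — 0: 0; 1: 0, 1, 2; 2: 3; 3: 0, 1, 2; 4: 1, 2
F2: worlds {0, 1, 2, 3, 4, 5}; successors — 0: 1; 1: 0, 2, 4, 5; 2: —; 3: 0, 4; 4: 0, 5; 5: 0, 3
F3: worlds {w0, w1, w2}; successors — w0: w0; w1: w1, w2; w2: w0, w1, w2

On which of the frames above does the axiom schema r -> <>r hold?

F3

Frame correspondent (Sahlqvist): forall x Rxx — i.e. reflexivity.
F1: fails — world 2 does not see itself.
F2: fails — world 0 does not see itself.
F3: condition met.
Valid on: F3.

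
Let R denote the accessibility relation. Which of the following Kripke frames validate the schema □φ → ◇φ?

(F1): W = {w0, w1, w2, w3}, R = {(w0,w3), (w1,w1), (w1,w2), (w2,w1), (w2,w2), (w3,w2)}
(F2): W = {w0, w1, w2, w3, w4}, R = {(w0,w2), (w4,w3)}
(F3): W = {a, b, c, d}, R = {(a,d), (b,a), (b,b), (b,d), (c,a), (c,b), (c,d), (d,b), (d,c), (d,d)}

(F1), (F3)

Frame correspondent (Sahlqvist): ∀x ∃y Rxy — i.e. seriality.
(F1): holds.
(F2): fails — world w1 has no successor.
(F3): holds.
Valid on: (F1), (F3).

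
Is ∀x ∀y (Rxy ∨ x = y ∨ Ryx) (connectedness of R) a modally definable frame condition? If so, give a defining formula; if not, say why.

Any modally definable frame class is closed under disjoint unions.
Take 3 disjoint single-world reflexive frames: each is trivially connected, but their disjoint union has 3 worlds with no edge between distinct components, so it is not connected.
Hence connectedness of R is not modally definable.

Not modally definable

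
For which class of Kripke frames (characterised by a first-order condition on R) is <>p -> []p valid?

Partial functionality

Suppose ◇p→□p is valid. Take Rxy, Rxz and set V(p)={y}. Then ◇p at x, so □p at x, so p at z, i.e. z=y.
Conversely, on a frame with partial functionality the schema holds at every world under every valuation.
So the correspondent is partial functionality.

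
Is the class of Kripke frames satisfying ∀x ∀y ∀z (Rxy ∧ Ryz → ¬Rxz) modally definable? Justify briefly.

If a class were modally definable it would be closed under surjective bounded morphisms (Goldblatt–Thomason).
The 3-cycle (worlds s,t,u with s→t→u→s) is intransitive. Mapping every world to a single reflexive point • is a surjective bounded morphism; the reflexive point is not intransitive (R••∧R•• but R••).
So the class is not modally definable.

Not definable by any modal formula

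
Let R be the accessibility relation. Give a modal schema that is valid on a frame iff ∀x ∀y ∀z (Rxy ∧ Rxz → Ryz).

◇q → □◇q

This is the Euclidean property; the standard corresponding axiom is 5: ◇q → □◇q.
Suppose ◇q→□◇q is valid. Take Rxy, Rxz and set V(q)={y}. Then ◇q at x, so □◇q at x, so ◇q at z, so some w with Rzw has q; w=y, i.e. Rzy. By symmetry of the argument, Ryz.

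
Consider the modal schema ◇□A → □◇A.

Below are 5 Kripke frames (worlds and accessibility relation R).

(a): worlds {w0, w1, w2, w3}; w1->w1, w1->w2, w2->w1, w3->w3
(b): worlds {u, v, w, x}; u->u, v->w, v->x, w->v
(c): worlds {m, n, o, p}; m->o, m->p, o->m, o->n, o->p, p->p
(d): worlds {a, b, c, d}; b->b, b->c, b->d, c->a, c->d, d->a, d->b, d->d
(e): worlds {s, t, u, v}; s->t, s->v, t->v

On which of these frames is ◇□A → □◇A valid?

(a)

This is the axiom for convergence; its first-order frame correspondent is ∀x ∀y ∀z (Rxy ∧ Rxz → ∃w (Ryw ∧ Rzw)).
(a): ✓.
(b): fails — Rvx and Rvx but x and x have no common successor.
(c): fails — Rom and Ron but m and n have no common successor.
(d): fails — Rcd and Rca but d and a have no common successor.
(e): fails — Rsv and Rsv but v and v have no common successor.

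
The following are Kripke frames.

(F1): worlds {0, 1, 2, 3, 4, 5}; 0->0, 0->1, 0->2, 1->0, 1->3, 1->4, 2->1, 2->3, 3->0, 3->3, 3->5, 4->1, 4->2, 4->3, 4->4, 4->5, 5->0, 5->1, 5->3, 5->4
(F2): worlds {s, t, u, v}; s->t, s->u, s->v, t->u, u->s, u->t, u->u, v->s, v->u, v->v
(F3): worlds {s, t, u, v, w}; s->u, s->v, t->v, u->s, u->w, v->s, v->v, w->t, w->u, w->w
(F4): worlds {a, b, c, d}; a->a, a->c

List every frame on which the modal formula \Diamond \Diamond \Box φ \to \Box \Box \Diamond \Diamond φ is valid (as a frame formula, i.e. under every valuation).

The schema corresponds to a generalized confluence (Geach) condition: \forall x \forall y \forall z ((x R^2 y \wedge x R^2 z) \to \exists w (yRw \wedge z R^2 w)).
(F1): condition met.
(F2): condition met.
(F3): fails — uR²w, uR²t but no w* with wRw* and tR²w*.
(F4): fails — aR²a, aR²c but no w with aRw and cR²w.
Valid on: (F1), (F2).

(F1), (F2)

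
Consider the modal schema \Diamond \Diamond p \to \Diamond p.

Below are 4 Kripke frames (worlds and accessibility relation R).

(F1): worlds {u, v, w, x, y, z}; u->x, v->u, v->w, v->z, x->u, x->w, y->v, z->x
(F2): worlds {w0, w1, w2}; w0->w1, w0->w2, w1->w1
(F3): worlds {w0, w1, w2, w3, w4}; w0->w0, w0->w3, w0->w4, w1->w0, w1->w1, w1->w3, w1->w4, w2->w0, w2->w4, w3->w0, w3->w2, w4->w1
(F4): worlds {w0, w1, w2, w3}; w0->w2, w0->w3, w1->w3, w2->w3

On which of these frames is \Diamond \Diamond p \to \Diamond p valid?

The schema corresponds to transitivity: \forall x \forall y \forall z (Rxy \wedge Ryz \to Rxz).
(F1): fails — Rvz and Rzx but not Rvx.
(F2): condition met.
(F3): fails — Rw0w4 and Rw4w1 but not Rw0w1.
(F4): condition met.

(F2), (F4)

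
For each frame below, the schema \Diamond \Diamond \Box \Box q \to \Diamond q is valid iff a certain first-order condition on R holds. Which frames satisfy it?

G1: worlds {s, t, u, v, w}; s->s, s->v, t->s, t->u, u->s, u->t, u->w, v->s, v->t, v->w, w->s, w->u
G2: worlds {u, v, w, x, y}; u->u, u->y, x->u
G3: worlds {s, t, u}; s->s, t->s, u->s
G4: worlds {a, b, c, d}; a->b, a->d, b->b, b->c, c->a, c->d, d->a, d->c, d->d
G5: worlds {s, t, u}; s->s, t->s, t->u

Frame correspondent (Sahlqvist): \forall x \forall y (x R^2 y \to \exists w (y R^2 w \wedge xRw)) — i.e. a generalized confluence (Geach) condition.
G1: condition met.
G2: fails — uR²y but no t with yR²t and uRt.
G3: condition met.
G4: condition met.
G5: condition met.
Valid on: G1, G3, G4, G5.

G1, G3, G4, G5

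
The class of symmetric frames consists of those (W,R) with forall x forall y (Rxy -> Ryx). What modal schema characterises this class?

This is symmetry; the standard corresponding axiom is B: p → □◇p.
Suppose p→□◇p is valid. Take Rxy and set V(p)={x}. Then p at x, so □◇p at x, so ◇p at y, so some z with Ryz has p; z=x, i.e. Ryx.

p → □◇p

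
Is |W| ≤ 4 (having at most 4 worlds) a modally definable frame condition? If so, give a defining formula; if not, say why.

No

Modal frame validity is preserved under disjoint unions.
Any modal formula valid on each of 5 disjoint one-world frames is valid on their disjoint union (validity is preserved under disjoint unions). Each one-world frame has |W|=1≤4, but the union has |W|=5.
So no modal formula (or set of formulas) defines exactly the |W|≤4 frames.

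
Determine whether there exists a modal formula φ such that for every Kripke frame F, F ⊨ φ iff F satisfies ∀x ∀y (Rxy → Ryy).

Yes, by □(□r → r)

Yes: it is shift-reflexivity, defined by the T□ schema □(□r → r).
Suppose □(□r→r) is valid. Take Rxy and set V(r)={w : Ryw}. Then at y, □r holds; since □(□r→r) at x, □r→r at y, so r at y, i.e. Ryy.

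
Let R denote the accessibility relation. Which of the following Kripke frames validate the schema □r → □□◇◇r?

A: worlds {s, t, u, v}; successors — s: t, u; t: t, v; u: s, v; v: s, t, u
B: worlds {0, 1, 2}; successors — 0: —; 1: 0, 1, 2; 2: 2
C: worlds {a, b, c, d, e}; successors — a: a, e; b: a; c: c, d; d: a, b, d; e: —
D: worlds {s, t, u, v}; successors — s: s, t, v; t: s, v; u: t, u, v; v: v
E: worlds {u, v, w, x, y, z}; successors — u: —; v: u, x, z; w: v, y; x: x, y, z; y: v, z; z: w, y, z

The schema corresponds to a generalized confluence (Geach) condition: ∀x ∀z (xR²z → ∃w (xRw ∧ zR²w)).
A: ✓.
B: fails — 1R²0 but no w with 1Rw and 0R²w.
C: fails — aR²e but no w with aRw and eR²w.
D: ✓.
E: fails — wR²u but no t with wRt and uR²t.

A, D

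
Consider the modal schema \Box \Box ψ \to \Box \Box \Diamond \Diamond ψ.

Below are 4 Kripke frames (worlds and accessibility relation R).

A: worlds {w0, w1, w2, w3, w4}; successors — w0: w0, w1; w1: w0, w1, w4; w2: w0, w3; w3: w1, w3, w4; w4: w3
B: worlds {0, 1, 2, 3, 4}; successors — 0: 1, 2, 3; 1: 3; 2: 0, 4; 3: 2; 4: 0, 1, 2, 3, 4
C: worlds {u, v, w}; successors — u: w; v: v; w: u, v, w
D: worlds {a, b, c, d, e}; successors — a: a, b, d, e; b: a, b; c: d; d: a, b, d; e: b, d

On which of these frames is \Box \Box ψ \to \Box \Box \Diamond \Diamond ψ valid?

A, B, C, D

Frame correspondent (Sahlqvist): \forall x \forall z (x R^2 z \to \exists w (x R^2 w \wedge z R^2 w)) — i.e. a generalized confluence (Geach) condition.
A: holds.
B: holds.
C: holds.
D: holds.
Valid on: A, B, C, D.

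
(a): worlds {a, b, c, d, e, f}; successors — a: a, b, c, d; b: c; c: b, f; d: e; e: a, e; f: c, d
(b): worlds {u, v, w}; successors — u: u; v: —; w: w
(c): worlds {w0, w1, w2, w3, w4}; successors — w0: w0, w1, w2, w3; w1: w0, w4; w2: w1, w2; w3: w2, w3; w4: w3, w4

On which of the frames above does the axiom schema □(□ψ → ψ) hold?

(b)

The schema corresponds to shift-reflexivity: ∀x ∀y (Rxy → Ryy).
(a): fails — Rbc but not Rcc.
(b): satisfies the condition.
(c): fails — Rw0w1 but not Rw1w1.
Valid on: (b).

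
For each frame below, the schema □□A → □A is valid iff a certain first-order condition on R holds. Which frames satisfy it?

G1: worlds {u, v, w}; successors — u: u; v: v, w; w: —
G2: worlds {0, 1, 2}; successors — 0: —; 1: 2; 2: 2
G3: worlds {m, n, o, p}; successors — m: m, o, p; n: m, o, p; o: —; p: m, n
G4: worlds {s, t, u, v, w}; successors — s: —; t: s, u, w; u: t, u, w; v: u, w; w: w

Frame correspondent (Sahlqvist): ∀x ∀y (Rxy → ∃z (Rxz ∧ Rzy)) — i.e. density.
G1: holds.
G2: holds.
G3: fails — Rpn but no z with Rpz and Rzn.
G4: fails — Rts but no z with Rtz and Rzs.
Valid on: G1, G2.

G1, G2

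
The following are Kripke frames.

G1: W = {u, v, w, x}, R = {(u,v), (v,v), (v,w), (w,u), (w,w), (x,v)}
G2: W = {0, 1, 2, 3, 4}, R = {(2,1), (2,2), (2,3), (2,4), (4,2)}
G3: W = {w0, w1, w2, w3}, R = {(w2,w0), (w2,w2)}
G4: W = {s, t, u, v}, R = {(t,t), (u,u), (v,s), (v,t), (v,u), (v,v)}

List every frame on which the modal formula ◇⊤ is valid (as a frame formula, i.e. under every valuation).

This is the axiom for seriality; its first-order frame correspondent is ∀x ∃y Rxy.
G1: satisfies the condition.
G2: fails — world 0 has no successor.
G3: fails — world w0 has no successor.
G4: fails — world s has no successor.
Valid on: G1.

G1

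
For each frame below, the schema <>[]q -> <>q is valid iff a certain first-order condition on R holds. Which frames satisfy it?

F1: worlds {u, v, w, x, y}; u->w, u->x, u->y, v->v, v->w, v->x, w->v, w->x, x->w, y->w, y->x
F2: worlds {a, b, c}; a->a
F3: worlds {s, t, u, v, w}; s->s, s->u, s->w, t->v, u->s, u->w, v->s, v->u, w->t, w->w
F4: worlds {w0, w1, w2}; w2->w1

Frame correspondent (Sahlqvist): forall x forall y (xRy -> exists w (yRw & xRw)) — i.e. a generalized confluence (Geach) condition.
F1: fails — wRx but no t with xRt and wRt.
F2: holds.
F3: fails — tRv but no w* with vRw* and tRw*.
F4: fails — w2Rw1 but no w with w1Rw and w2Rw.

F2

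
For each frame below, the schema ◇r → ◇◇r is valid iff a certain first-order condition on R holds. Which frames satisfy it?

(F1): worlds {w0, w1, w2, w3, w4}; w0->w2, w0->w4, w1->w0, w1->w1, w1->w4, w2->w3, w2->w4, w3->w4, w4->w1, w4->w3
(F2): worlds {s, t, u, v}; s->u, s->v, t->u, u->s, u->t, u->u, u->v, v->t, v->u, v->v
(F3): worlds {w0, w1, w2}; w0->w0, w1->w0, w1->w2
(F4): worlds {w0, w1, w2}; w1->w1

The schema corresponds to a generalized confluence (Geach) condition: ∀x ∀y (xRy → ∃w (y = w ∧ xR²w)).
(F1): fails — w0Rw2 but no w with w2=w and w0R²w.
(F2): ✓.
(F3): fails — w1Rw2 but no w with w2=w and w1R²w.
(F4): ✓.
Valid on: (F2), (F4).

(F2), (F4)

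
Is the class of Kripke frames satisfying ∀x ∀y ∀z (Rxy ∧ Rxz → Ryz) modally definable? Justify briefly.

This is a Sahlqvist condition; the 5 axiom ◇p → □◇p defines it.

Definable; ◇p → □◇p defines it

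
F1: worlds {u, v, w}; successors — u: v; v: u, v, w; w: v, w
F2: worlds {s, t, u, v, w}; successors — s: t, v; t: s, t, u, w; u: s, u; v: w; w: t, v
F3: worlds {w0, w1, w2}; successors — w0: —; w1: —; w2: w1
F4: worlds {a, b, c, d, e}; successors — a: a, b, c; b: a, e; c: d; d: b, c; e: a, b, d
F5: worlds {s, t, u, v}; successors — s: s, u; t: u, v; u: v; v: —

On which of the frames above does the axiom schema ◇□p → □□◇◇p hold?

This is the axiom for a generalized confluence (Geach) condition; its first-order frame correspondent is ∀x ∀y ∀z ((xRy ∧ xR²z) → ∃w (yRw ∧ zR²w)).
F1: satisfies the condition.
F2: fails — sRv, sR²u but no w* with vRw* and uR²w*.
F3: satisfies the condition.
F4: fails — aRb, aR²c but no w with bRw and cR²w.
F5: fails — sRs, sR²u but no w with sRw and uR²w.

F1, F3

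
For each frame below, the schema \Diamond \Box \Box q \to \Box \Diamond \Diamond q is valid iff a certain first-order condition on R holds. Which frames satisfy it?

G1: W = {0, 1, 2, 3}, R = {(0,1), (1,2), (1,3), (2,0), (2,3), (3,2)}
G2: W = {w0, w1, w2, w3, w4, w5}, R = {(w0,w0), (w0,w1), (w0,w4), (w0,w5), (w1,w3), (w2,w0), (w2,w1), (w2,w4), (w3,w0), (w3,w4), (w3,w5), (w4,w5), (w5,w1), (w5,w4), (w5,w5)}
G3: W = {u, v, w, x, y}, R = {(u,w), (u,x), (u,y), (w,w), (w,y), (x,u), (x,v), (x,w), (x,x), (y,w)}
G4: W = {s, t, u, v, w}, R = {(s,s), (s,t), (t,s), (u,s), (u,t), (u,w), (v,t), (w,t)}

G2, G4

Frame correspondent (Sahlqvist): \forall x \forall y \forall z ((xRy \wedge xRz) \to \exists w (y R^2 w \wedge z R^2 w)) — i.e. a generalized confluence (Geach) condition.
G1: fails — 1R2, 1R3 but no w with 2R²w and 3R²w.
G2: ✓.
G3: fails — xRu, xRv but no t with uR²t and vR²t.
G4: ✓.
Valid on: G2, G4.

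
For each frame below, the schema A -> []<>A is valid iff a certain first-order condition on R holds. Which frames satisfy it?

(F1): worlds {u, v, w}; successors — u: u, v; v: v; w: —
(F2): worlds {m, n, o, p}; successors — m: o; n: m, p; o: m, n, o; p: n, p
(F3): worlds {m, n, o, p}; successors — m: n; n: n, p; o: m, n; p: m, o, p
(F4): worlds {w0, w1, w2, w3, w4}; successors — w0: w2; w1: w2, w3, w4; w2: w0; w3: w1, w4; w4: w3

Frame correspondent (Sahlqvist): forall x forall y (Rxy -> Ryx) — i.e. symmetry.
(F1): fails — Ruv but not Rvu.
(F2): fails — Ron but not Rno.
(F3): fails — Rom but not Rmo.
(F4): fails — Rw1w2 but not Rw2w1.

none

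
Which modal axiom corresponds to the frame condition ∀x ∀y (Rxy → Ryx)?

This is symmetry; the standard corresponding axiom is B: r → □◇r.

r → □◇r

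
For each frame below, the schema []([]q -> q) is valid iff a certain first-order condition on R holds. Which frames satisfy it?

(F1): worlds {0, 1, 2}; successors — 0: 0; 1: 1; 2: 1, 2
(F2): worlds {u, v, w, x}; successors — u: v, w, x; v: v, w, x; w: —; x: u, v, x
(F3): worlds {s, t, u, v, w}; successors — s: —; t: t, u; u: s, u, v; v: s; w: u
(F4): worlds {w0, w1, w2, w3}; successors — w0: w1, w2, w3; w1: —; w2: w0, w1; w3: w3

(F1)

The schema corresponds to shift-reflexivity: forall x forall y (Rxy -> Ryy).
(F1): condition met.
(F2): fails — Ruw but not Rww.
(F3): fails — Ruv but not Rvv.
(F4): fails — Rw0w1 but not Rw1w1.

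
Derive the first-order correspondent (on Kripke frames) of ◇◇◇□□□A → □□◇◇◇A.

This is a Sahlqvist (Geach-type) schema ◇^3□^3A → □^2◇^3A.
Minimal-valuation argument: fix x; take any y with xR^3y and any z with xR^2z. Set V(A) to the set of worlds R-reachable from y in exactly 3 steps. Then □^3A holds at y, so the antecedent holds at x; validity forces ◇^3A at z, giving a w with zR^3w and yR^3w.
First-order correspondent: ∀x ∀y ∀z ((xR³y ∧ xR²z) → ∃w (yR³w ∧ zR³w)).

∀x ∀y ∀z ((xR³y ∧ xR²z) → ∃w (yR³w ∧ zR³w))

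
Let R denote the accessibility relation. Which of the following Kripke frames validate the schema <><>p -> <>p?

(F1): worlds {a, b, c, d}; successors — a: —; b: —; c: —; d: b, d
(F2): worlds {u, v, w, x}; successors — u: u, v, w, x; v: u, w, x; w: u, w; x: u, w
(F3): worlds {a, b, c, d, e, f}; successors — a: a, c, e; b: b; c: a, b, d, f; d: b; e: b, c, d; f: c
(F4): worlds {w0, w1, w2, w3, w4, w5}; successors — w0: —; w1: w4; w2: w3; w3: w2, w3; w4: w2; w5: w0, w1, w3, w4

This is the axiom for transitivity; its first-order frame correspondent is forall x forall y forall z (Rxy & Ryz -> Rxz).
(F1): satisfies the condition.
(F2): fails — Rwu and Ruv but not Rwv.
(F3): fails — Rcf and Rfc but not Rcc.
(F4): fails — Rw4w2 and Rw2w3 but not Rw4w3.

(F1)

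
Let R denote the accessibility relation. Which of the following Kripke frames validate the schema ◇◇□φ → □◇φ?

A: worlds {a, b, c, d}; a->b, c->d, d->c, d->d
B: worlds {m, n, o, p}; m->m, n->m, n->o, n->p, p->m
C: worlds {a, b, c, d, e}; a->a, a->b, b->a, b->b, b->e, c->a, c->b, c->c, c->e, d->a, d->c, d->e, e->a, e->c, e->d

A, C

This is the axiom for a generalized confluence (Geach) condition; its first-order frame correspondent is ∀x ∀y ∀z ((xR²y ∧ xRz) → ∃w (yRw ∧ zRw)).
A: satisfies the condition.
B: fails — nR²m, nRo but no w with mRw and oRw.
C: satisfies the condition.
Valid on: A, C.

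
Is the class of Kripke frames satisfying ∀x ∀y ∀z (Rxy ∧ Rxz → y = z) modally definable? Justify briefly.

Yes — defined by ◇p → □p

Yes: it is partial functionality, defined by the CD schema ◇p → □p.
Suppose ◇p→□p is valid. Take Rxy, Rxz and set V(p)={y}. Then ◇p at x, so □p at x, so p at z, i.e. z=y.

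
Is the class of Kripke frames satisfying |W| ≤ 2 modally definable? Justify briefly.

No

Any modally definable frame class is closed under disjoint unions.
Any modal formula valid on each of 3 disjoint one-world frames is valid on their disjoint union (validity is preserved under disjoint unions). Each one-world frame has |W|=1≤2, but the union has |W|=3.
Hence having at most 2 worlds is not modally definable.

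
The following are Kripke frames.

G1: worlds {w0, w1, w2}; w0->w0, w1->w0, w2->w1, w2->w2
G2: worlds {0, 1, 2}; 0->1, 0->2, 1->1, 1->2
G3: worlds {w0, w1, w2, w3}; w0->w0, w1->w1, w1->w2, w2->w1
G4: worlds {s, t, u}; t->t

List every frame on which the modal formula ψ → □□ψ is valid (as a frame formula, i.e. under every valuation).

G4

This is the axiom for a generalized confluence (Geach) condition; its first-order frame correspondent is ∀x ∀z (xR²z → ∃w (x = w ∧ z = w)).
G1: fails — w1R²w0 but w1 ≠ w0.
G2: fails — 0R²1 but 0 ≠ 1.
G3: fails — w1R²w2 but w1 ≠ w2.
G4: ✓.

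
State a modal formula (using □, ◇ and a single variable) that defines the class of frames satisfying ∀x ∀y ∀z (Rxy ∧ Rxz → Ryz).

◇ψ → □◇ψ

The condition is the Euclidean property. The 5 schema ◇ψ → □◇ψ defines it.
Suppose ◇ψ→□◇ψ is valid. Take Rxy, Rxz and set V(ψ)={y}. Then ◇ψ at x, so □◇ψ at x, so ◇ψ at z, so some w with Rzw has ψ; w=y, i.e. Rzy. By symmetry of the argument, Ryz.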